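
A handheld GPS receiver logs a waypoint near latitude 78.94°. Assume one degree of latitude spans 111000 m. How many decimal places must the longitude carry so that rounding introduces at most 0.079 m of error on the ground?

6 decimal places

At 78.94° one degree of longitude covers 111000 × cos 78.94° ≈ 111000 × 0.1918 ≈ 21293.9 m.
Rounding to N decimal places gives at most 0.5 × 10⁻ᴺ degrees of error, i.e. 0.5 × 10⁻ᴺ × 21293.9 m.
Need 0.5 × 21293.9 × 10⁻ᴺ ≤ 0.079 → 10⁻ᴺ ≤ 7.420e-06, so N ≥ 5.13.
So 6 decimal places suffice (0.0106 m); 5 would allow up to 0.106 m.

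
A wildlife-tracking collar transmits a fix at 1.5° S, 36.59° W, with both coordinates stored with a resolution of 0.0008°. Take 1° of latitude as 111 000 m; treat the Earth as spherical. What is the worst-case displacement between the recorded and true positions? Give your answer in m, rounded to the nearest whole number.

With a 0.0008° grid the true value lies within half a step, ±0.0008°/2 = ±0.0004°, of the stored one.
Latitude error → 0.0004 × 111000 = 44.4 m along the meridian.
East–west component at 1.5°: 0.0004° × 111000 × cos 1.5° ≈ 0.0004 × 110962 ≈ 44.3848 m.
The two errors are perpendicular, so the maximum displacement is √(44.4² + 44.3848²) ≈ 62.7803 m.

63 m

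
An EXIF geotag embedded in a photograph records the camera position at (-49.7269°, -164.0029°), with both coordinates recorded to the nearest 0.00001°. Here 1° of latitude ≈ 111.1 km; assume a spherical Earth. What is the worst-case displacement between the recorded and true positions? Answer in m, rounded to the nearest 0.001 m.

Rounding to 5 decimal places leaves each coordinate within ±5e-06° of the true value.
N–S: 5e-06° × 111100 m/° = 0.5555 m.
E–W at 49.7269°: 5e-06° × 111100 × cos 49.7269° = 5e-06 × 111100 × 0.6464 ≈ 0.359093 m.
Combining orthogonally: (0.5555² + 0.359093²)^½ ≈ 0.661459 m.

0.661 m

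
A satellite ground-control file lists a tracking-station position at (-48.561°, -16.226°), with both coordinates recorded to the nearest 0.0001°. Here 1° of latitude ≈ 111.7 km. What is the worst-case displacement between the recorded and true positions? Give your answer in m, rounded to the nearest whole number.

7 m

Rounding to 4 decimal places leaves each coordinate within ±5e-05° of the true value.
N–S: 5e-05° × 111700 m/° = 5.585 m.
East–west component at 48.561°: 5e-05° × 111700 × cos 48.561° ≈ 5e-05 × 73925.6 ≈ 3.69628 m.
The two errors are perpendicular, so the maximum displacement is √(5.585² + 3.69628²) ≈ 6.69736 m.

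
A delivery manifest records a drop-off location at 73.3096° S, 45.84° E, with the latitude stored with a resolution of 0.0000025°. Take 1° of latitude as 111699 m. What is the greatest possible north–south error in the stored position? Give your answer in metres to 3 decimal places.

0.140 metres

With a 0.0000025° grid the true value lies within half a step, ±0.0000025°/2 = ±1.25e-06°, of the stored one.
North–south distance: 1.25e-06° × 111699 m/° = 0.139624 m.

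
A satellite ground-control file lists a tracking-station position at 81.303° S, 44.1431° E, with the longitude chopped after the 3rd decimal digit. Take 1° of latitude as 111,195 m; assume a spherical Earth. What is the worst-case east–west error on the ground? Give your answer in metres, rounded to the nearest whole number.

Truncating at 3 decimal places can drop up to a full unit in the last place, so the longitude may be off by as much as 0.001°.
Parallels shrink by cos φ, so at 81.303° a degree of longitude is 111195 × 0.1512 ≈ 16813.7 m.
So at most 0.001° × 16813.7 ≈ 16.8137 m east–west.

17 metres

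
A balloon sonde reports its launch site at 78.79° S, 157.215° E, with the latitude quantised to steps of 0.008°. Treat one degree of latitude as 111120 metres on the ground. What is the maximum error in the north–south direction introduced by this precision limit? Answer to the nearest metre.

444 metres

With a 0.008° grid the true value lies within half a step, ±0.008°/2 = ±0.004°, of the stored one.
Along the meridian that is 0.004° × 111120 m/° = 444.48 m.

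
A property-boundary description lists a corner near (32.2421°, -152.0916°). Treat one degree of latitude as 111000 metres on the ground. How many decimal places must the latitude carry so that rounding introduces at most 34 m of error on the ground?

4 decimal places

One degree of latitude covers 111000 m.
With N decimal places the half-ulp bound is 0.5·10⁻ᴺ°, or 0.5·10⁻ᴺ × 111000 m on the ground.
Setting 55500 × 10⁻ᴺ ≤ 34 gives 10ᴺ ≥ 1632, i.e. N ≥ 3.21.
N = 3 would give 55.5 m (too coarse); N = 4 gives 5.55 m ≤ 34 m.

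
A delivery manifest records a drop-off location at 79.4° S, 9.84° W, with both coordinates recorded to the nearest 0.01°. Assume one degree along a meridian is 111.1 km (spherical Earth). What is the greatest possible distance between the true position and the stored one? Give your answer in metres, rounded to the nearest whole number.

565 metres

Rounding to 2 decimal places leaves each coordinate within ±0.005° of the true value.
Latitude error → 0.005 × 111100 = 555.5 m along the meridian.
E–W at 79.4°: 0.005° × 111100 × cos 79.4° = 0.005 × 111100 × 0.1840 ≈ 102.185 m.
Worst case both components are at the extreme and orthogonal: √(555.5² + 102.185²) ≈ 564.82 m.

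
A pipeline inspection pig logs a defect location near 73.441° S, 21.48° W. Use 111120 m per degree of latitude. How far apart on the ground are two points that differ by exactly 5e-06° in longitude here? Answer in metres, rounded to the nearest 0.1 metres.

0.2 metres

One degree of longitude here spans 111120 × cos 73.441° = 111120 × 0.2850 ≈ 31669.5 m; 5e-06° of that is 0.158347 m.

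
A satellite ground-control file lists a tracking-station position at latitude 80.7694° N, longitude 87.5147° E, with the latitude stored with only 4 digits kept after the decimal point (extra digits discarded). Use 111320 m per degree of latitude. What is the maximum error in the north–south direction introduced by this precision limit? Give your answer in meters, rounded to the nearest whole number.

Truncating at 4 decimal places can drop up to a full unit in the last place, so the latitude may be off by as much as 0.0001°.
North–south distance: 0.0001° × 111320 m/° = 11.132 m.

11 meters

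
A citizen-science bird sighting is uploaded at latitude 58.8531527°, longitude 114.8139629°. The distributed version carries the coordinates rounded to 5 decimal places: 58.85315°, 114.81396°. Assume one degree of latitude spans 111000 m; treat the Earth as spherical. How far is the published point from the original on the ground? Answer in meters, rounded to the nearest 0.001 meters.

0.343 meters

Δlat = 58.8531527 − 58.85315 = +0.0000027°; Δlon = 114.8139629 − 114.81396 = +0.0000029°.
N–S: 0.0000027° × 111000 m/° = 0.2997 m.
East–west at this latitude: 0.0000029° × 111000 × cos 58.8531° ≈ 0.0000029 × 57412.9 = 0.166497 m.
Combined displacement = (0.2997² + 0.166497²)^½ ≈ 0.342843 m.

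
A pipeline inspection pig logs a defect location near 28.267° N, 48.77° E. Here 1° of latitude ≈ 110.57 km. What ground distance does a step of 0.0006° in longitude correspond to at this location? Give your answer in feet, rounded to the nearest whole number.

192 feet

0.0006° of longitude at 28.267° is 0.0006 × 110570 × cos 28.267° ≈ 0.0006 × 97384.6 = 58.4307 m.
In feet: 58.4307 m ÷ 0.3048 ≈ 191.7 ft.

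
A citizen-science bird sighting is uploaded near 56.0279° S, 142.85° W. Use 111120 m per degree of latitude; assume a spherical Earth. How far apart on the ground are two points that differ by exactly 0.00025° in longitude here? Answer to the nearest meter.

16 meters

At 56.0279° a degree of longitude is 111120 × cos 56.0279° ≈ 62092.6 m, so 0.00025° corresponds to 15.5232 m.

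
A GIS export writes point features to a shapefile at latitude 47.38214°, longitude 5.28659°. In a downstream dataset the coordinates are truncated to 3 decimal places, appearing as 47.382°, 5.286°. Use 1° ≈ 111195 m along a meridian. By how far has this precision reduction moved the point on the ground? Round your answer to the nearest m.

Δlat = 47.38214 − 47.382 = +0.00014°; Δlon = 5.28659 − 5.286 = +0.00059°.
N–S: 0.00014° × 111195 m/° = 15.5673 m.
East–west at this latitude: 0.00059° × 111195 × cos 47.382° ≈ 0.00059 × 75290.9 = 44.4217 m.
Combined displacement = (15.5673² + 44.4217²)^½ ≈ 47.0704 m.

47 m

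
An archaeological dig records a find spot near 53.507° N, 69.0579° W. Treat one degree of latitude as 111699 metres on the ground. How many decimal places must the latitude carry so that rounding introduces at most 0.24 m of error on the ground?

One degree of latitude covers 111699 m.
Rounding to N decimal places gives at most 0.5 × 10⁻ᴺ degrees of error, i.e. 0.5 × 10⁻ᴺ × 111699 m.
Setting 55849.5 × 10⁻ᴺ ≤ 0.24 gives 10ᴺ ≥ 2.327e+05, i.e. N ≥ 5.37.
At 5 places the error can reach 0.558 m, but 6 places keeps it to 0.0558 m.

6 decimal places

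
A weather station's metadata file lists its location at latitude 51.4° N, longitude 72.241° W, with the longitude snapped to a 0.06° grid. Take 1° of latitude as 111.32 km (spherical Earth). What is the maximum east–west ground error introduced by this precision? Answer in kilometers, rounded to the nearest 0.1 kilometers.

2.1 kilometers

With a 0.06° grid the true value lies within half a step, ±0.06°/2 = ±0.03°, of the stored one.
One degree of longitude at 51.4° is 111320 × cos 51.4° ≈ 111320 × 0.6239 = 69450.3 m.
East–west error: 0.03° × 69450.3 m/° ≈ 2083.51 m.
That is 2083.51 m = 2.0835 km.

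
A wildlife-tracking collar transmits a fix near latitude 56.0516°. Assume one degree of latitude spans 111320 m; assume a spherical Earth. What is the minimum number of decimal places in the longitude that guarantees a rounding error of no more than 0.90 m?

At 56.0516° one degree of longitude covers 111320 × cos 56.0516° ≈ 111320 × 0.5584 ≈ 62166.2 m.
N decimal places → at most half a unit in the last place, 0.5 × 10⁻ᴺ° = 62166.2/2 × 10⁻ᴺ m.
Need 0.5 × 62166.2 × 10⁻ᴺ ≤ 0.90 → 10⁻ᴺ ≤ 2.895e-05, so N ≥ 4.54.
So 5 decimal places suffice (0.311 m); 4 would allow up to 3.11 m.

5 decimal places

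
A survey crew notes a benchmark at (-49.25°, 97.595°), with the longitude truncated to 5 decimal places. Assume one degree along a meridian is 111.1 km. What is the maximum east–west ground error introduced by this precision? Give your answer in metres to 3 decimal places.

0.725 metres

Truncating at 5 decimal places can drop up to a full unit in the last place, so the longitude may be off by as much as 1e-05°.
One degree of longitude at 49.25° is 111100 × cos 49.25° ≈ 111100 × 0.6528 = 72521.6 m.
So at most 1e-05° × 72521.6 ≈ 0.725216 m east–west.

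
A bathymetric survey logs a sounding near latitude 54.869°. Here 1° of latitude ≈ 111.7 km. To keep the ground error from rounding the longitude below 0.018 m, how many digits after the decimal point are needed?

At 54.869° one degree of longitude covers 111700 × cos 54.869° ≈ 111700 × 0.5754 ≈ 64277.5 m.
With N decimal places the half-ulp bound is 0.5·10⁻ᴺ°, or 0.5·10⁻ᴺ × 64277.5 m on the ground.
Need 0.5 × 64277.5 × 10⁻ᴺ ≤ 0.018 → 10⁻ᴺ ≤ 5.601e-07, so N ≥ 6.25.
At 6 places the error can reach 0.0321 m, but 7 places keeps it to 0.00321 m.

7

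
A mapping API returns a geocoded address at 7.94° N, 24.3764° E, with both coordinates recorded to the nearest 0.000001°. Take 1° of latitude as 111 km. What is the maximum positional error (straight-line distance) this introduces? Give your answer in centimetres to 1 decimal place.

Rounding to 6 decimal places leaves each coordinate within ±5e-07° of the true value.
Latitude error → 5e-07 × 111000 = 0.0555 m along the meridian.
Longitude error → 5e-07 × 111000 × cos 7.94° = 5e-07 × 111000 × 0.9904 ≈ 0.0549679 m.
Combining orthogonally: (0.0555² + 0.0549679²)^½ ≈ 0.0781135 m.
That is 0.0781135 m = 7.8114 cm.

7.8 centimetres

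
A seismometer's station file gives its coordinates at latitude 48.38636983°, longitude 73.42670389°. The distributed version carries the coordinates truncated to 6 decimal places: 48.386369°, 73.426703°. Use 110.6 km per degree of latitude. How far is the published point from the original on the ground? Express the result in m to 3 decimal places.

0.113 m

The latitude changed by +0.00000083° and the longitude by +0.00000089°.
North–south shift: 0.00000083 × 110600 = 0.091798 m.
East–west at this latitude: 0.00000089° × 110600 × cos 48.3864° ≈ 0.00000089 × 73449.9 = 0.0653704 m.
Hypotenuse of the two orthogonal shifts: √(0.091798² + 0.0653704²) = 0.112695 m.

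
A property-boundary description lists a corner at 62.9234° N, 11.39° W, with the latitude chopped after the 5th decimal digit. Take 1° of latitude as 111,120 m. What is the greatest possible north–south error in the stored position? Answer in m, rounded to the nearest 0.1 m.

1.1 m

Truncating at 5 decimal places can drop up to a full unit in the last place, so the latitude may be off by as much as 1e-05°.
North–south distance: 1e-05° × 111120 m/° = 1.1112 m.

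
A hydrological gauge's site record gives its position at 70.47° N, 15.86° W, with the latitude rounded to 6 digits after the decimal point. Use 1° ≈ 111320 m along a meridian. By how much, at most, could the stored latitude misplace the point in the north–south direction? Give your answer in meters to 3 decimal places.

0.056 meters

Rounding to 6 decimal places leaves the latitude within ±5e-07° of the true value.
North–south distance: 5e-07° × 111320 m/° = 0.05566 m.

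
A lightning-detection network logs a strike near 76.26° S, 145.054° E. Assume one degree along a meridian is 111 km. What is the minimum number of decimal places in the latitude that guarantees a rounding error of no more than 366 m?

One degree of latitude covers 111000 m.
Rounding to N decimal places gives at most 0.5 × 10⁻ᴺ degrees of error, i.e. 0.5 × 10⁻ᴺ × 111000 m.
Setting 55500 × 10⁻ᴺ ≤ 366 gives 10ᴺ ≥ 151.6, i.e. N ≥ 2.18.
So 3 decimal places suffice (55.5 m); 2 would allow up to 555 m.

3 decimal places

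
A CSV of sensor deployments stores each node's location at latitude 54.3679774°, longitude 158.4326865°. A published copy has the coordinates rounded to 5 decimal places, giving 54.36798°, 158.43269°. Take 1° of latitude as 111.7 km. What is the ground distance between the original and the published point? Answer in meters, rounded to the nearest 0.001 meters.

The latitude changed by -0.0000026° and the longitude by -0.0000035°.
N–S: -0.0000026° × 111700 m/° = -0.29042 m.
E–W at 54.368°: -0.0000035° × 111700 × cos 54.368° = -0.0000035 × 111700 × 0.5826 ≈ -0.227759 m.
Combined displacement = (0.29042² + 0.227759²)^½ ≈ 0.369077 m.

0.369 meters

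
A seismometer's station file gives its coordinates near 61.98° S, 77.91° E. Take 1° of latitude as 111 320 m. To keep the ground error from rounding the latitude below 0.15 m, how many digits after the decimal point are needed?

6

One degree of latitude covers 111320 m.
Rounding to N decimal places gives at most 0.5 × 10⁻ᴺ degrees of error, i.e. 0.5 × 10⁻ᴺ × 111320 m.
Setting 55660 × 10⁻ᴺ ≤ 0.15 gives 10ᴺ ≥ 3.711e+05, i.e. N ≥ 5.57.
So 6 decimal places suffice (0.0557 m); 5 would allow up to 0.557 m.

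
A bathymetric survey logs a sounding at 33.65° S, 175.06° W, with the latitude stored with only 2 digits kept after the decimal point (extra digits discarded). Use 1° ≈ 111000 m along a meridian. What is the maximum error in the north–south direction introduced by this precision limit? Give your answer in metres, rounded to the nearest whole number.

1110 metres

Truncating at 2 decimal places can drop up to a full unit in the last place, so the latitude may be off by as much as 0.01°.
So the N–S error is at most 0.01 × 111000 = 1110 m.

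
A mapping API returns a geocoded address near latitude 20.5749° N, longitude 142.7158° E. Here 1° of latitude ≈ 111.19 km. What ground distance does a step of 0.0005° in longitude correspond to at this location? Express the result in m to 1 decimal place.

At 20.5749° a degree of longitude is 111190 × cos 20.5749° ≈ 104098 m, so 0.0005° corresponds to 52.0488 m.

52.0 m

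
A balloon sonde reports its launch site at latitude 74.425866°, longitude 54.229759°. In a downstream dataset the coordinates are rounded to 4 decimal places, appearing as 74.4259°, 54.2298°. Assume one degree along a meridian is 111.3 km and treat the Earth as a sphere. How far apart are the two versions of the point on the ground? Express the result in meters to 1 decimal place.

4.0 meters

The latitude changed by -0.000034° and the longitude by -0.000041°.
North–south shift: -0.000034 × 111300 = -3.7842 m.
East–west at this latitude: -0.000041° × 111300 × cos 74.4259° ≈ -0.000041 × 29882.3 = -1.22517 m.
Combined displacement = (3.7842² + 1.22517²)^½ ≈ 3.97759 m.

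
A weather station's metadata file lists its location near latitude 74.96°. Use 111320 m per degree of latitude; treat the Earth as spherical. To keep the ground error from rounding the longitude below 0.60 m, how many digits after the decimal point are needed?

At 74.96° one degree of longitude covers 111320 × cos 74.96° ≈ 111320 × 0.2595 ≈ 28886.8 m.
Rounding to N decimal places gives at most 0.5 × 10⁻ᴺ degrees of error, i.e. 0.5 × 10⁻ᴺ × 28886.8 m.
Need 0.5 × 28886.8 × 10⁻ᴺ ≤ 0.60 → 10⁻ᴺ ≤ 4.154e-05, so N ≥ 4.38.
So 5 decimal places suffice (0.144 m); 4 would allow up to 1.44 m.

5 decimal places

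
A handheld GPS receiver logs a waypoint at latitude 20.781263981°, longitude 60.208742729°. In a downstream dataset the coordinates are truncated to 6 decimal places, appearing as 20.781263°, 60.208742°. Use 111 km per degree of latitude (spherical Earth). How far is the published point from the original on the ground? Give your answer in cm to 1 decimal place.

13.3 cm

Δlat = 20.781263981 − 20.781263 = +0.000000981°; Δlon = 60.208742729 − 60.208742 = +0.000000729°.
N–S: 0.000000981° × 111000 m/° = 0.108891 m.
East–west at this latitude: 0.000000729° × 111000 × cos 20.7813° ≈ 0.000000729 × 103779 = 0.0756546 m.
Combined displacement = (0.108891² + 0.0756546²)^½ ≈ 0.132593 m.
That is 0.132593 m = 13.259 cm.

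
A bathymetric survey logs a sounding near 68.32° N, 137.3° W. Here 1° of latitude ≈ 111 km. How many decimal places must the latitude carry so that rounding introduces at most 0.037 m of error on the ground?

7 decimal places

One degree of latitude covers 111000 m.
N decimal places → at most half a unit in the last place, 0.5 × 10⁻ᴺ° = 111000/2 × 10⁻ᴺ m.
Setting 55500 × 10⁻ᴺ ≤ 0.037 gives 10ᴺ ≥ 1.5e+06, i.e. N ≥ 6.18.
N = 6 would give 0.0555 m (too coarse); N = 7 gives 0.00555 m ≤ 0.037 m.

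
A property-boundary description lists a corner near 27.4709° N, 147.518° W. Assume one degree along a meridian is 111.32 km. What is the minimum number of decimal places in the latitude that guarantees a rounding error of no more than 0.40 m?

6 decimal places

One degree of latitude covers 111320 m.
Rounding to N decimal places gives at most 0.5 × 10⁻ᴺ degrees of error, i.e. 0.5 × 10⁻ᴺ × 111320 m.
Setting 55660 × 10⁻ᴺ ≤ 0.40 gives 10ᴺ ≥ 1.392e+05, i.e. N ≥ 5.14.
At 5 places the error can reach 0.557 m, but 6 places keeps it to 0.0557 m.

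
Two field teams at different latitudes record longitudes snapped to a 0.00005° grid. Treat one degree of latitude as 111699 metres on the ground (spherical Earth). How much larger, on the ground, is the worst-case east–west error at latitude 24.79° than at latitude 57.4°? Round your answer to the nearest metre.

1 metres

With a 0.00005° grid the true value lies within half a step, ±0.00005°/2 = ±2.5e-05°, of the stored one.
At 24.79°: 2.5e-05° × 111699 × cos 24.79° = 2.5e-05 × 111699 × 0.9079 ≈ 2.5352 m.
Error at 57.4° = 2.5e-05° × 111699 × cos 57.4° ≈ 2.7925 × 0.5388 = 1.5045 m.
So the lower-latitude error exceeds the higher by 2.5352 − 1.5045 = 1.0306 m.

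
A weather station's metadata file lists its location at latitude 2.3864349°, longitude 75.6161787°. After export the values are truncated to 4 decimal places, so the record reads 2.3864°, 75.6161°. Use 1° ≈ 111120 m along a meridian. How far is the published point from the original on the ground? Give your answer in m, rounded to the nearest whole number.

10 m

The latitude changed by +0.0000349° and the longitude by +0.0000787°.
N–S: 0.0000349° × 111120 m/° = 3.87809 m.
E–W at 2.3864°: 0.0000787° × 111120 × cos 2.3864° = 0.0000787 × 111120 × 0.9991 ≈ 8.73756 m.
Hypotenuse of the two orthogonal shifts: √(3.87809² + 8.73756²) = 9.55952 m.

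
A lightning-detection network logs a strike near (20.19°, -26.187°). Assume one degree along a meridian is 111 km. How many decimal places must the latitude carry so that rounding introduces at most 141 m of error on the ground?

One degree of latitude covers 111000 m.
Rounding to N decimal places gives at most 0.5 × 10⁻ᴺ degrees of error, i.e. 0.5 × 10⁻ᴺ × 111000 m.
Setting 55500 × 10⁻ᴺ ≤ 141 gives 10ᴺ ≥ 393.6, i.e. N ≥ 2.60.
So 3 decimal places suffice (55.5 m); 2 would allow up to 555 m.

3 decimal places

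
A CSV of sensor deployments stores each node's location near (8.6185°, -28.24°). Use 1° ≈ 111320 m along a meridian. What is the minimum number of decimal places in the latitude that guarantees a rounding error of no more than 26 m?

4 decimal places

One degree of latitude covers 111320 m.
N decimal places → at most half a unit in the last place, 0.5 × 10⁻ᴺ° = 111320/2 × 10⁻ᴺ m.
Setting 55660 × 10⁻ᴺ ≤ 26 gives 10ᴺ ≥ 2141, i.e. N ≥ 3.33.
N = 3 would give 55.7 m (too coarse); N = 4 gives 5.57 m ≤ 26 m.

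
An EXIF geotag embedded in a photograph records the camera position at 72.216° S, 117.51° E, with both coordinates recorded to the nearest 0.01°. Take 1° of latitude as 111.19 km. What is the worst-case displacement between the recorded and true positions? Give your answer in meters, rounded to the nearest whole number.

581 meters

Rounding to 2 decimal places leaves each coordinate within ±0.005° of the true value.
North–south component: 0.005° × 111190 = 555.95 m.
Longitude error → 0.005 × 111190 × cos 72.216° = 0.005 × 111190 × 0.3054 ≈ 169.803 m.
Worst case both components are at the extreme and orthogonal: √(555.95² + 169.803²) ≈ 581.303 m.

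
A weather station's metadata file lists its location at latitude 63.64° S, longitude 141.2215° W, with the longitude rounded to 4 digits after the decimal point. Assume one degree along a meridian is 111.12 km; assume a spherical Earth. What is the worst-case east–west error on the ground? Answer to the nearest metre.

Rounding to 4 decimal places leaves the longitude within ±5e-05° of the true value.
At latitude 63.64° a degree of longitude spans 111120 m × cos 63.64° = 111120 × 0.4440 ≈ 49338.4 m.
East–west error: 5e-05° × 49338.4 m/° ≈ 2.46692 m.

2 metres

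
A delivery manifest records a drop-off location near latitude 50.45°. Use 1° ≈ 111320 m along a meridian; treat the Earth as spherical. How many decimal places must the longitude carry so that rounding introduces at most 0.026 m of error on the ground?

At 50.45° one degree of longitude covers 111320 × cos 50.45° ≈ 111320 × 0.6368 ≈ 70883.2 m.
Rounding to N decimal places gives at most 0.5 × 10⁻ᴺ degrees of error, i.e. 0.5 × 10⁻ᴺ × 70883.2 m.
Setting 35441.6 × 10⁻ᴺ ≤ 0.026 gives 10ᴺ ≥ 1.363e+06, i.e. N ≥ 6.13.
N = 6 would give 0.0354 m (too coarse); N = 7 gives 0.00354 m ≤ 0.026 m.

7 decimal places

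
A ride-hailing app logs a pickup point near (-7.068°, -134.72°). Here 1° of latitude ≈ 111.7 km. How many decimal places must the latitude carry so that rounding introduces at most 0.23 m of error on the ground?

6

One degree of latitude covers 111700 m.
With N decimal places the half-ulp bound is 0.5·10⁻ᴺ°, or 0.5·10⁻ᴺ × 111700 m on the ground.
Need 0.5 × 111700 × 10⁻ᴺ ≤ 0.23 → 10⁻ᴺ ≤ 4.118e-06, so N ≥ 5.39.
N = 5 would give 0.558 m (too coarse); N = 6 gives 0.0558 m ≤ 0.23 m.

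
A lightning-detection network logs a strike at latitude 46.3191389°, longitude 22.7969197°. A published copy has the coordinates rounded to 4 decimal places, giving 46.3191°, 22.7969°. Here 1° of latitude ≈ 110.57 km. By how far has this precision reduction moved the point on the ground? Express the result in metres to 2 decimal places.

4.56 metres

Δlat = 46.3191389 − 46.3191 = +0.0000389°; Δlon = 22.7969197 − 22.7969 = +0.0000197°.
North–south shift: 0.0000389 × 110570 = 4.30117 m.
East–west at this latitude: 0.0000197° × 110570 × cos 46.3191° ≈ 0.0000197 × 76364.2 = 1.50438 m.
Distance: √(4.30117² + 1.50438²) ≈ 4.55667 m.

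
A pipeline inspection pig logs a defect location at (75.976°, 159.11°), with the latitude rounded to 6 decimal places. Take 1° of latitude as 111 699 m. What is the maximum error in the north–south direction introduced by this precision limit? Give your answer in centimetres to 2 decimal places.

Rounding to 6 decimal places leaves the latitude within ±5e-07° of the true value.
So the N–S error is at most 5e-07 × 111699 = 0.0558495 m.
That is 0.0558495 m = 5.5849 cm.

5.58 centimetres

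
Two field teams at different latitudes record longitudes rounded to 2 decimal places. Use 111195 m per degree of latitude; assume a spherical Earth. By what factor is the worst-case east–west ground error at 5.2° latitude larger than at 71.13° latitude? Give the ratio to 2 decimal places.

3.08

Rounding to 2 decimal places leaves the longitude within ±0.005° of the true value.
Error at 5.2° = 0.005° × 111195 × cos 5.2° ≈ 555.98 × 0.9959 = 553.69 m.
At 71.13°: 0.005° × 111195 × cos 71.13° = 0.005 × 111195 × 0.3234 ≈ 179.81 m.
Ratio: 553.69 / 179.81 = cos 5.2° / cos 71.13° ≈ 3.0792.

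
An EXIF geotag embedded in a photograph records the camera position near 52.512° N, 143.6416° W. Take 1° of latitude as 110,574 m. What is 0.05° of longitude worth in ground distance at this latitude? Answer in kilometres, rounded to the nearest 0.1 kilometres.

At 52.512° a degree of longitude is 110574 × cos 52.512° ≈ 67294.8 m, so 0.05° corresponds to 3364.74 m.
That is 3364.74 m = 3.3647 km.

3.4 kilometres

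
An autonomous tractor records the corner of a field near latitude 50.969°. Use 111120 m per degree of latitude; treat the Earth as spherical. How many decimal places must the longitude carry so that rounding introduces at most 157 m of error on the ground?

At 50.969° one degree of longitude covers 111120 × cos 50.969° ≈ 111120 × 0.6297 ≈ 69976.8 m.
N decimal places → at most half a unit in the last place, 0.5 × 10⁻ᴺ° = 69976.8/2 × 10⁻ᴺ m.
Setting 34988.4 × 10⁻ᴺ ≤ 157 gives 10ᴺ ≥ 222.9, i.e. N ≥ 2.35.
So 3 decimal places suffice (35 m); 2 would allow up to 350 m.

3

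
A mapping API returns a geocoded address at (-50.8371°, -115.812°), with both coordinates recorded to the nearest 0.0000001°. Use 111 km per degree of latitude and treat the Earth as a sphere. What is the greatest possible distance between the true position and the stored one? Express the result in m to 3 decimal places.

Rounding to 7 decimal places leaves each coordinate within ±5e-08° of the true value.
North–south component: 5e-08° × 111000 = 0.00555 m.
East–west component at 50.8371°: 5e-08° × 111000 × cos 50.8371° ≈ 5e-08 × 70099.5 ≈ 0.00350498 m.
The two errors are perpendicular, so the maximum displacement is √(0.00555² + 0.00350498²) ≈ 0.0065641 m.

0.007 m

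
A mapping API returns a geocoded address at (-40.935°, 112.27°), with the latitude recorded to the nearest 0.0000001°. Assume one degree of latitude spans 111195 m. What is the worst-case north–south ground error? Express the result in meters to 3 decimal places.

0.006 meters

Rounding to 7 decimal places leaves the latitude within ±5e-08° of the true value.
North–south distance: 5e-08° × 111195 m/° = 0.00555975 m.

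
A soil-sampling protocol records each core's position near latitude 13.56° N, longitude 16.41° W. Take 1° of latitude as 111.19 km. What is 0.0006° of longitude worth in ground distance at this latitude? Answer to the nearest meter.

65 meters

0.0006° of longitude at 13.56° is 0.0006 × 111190 × cos 13.56° ≈ 0.0006 × 108091 = 64.8543 m.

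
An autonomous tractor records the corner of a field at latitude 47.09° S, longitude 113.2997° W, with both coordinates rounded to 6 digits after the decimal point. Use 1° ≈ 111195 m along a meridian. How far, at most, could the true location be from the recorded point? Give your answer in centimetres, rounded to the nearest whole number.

Rounding to 6 decimal places leaves each coordinate within ±5e-07° of the true value.
North–south component: 5e-07° × 111195 = 0.0555975 m.
East–west component at 47.09°: 5e-07° × 111195 × cos 47.09° ≈ 5e-07 × 75707 ≈ 0.0378535 m.
Combining orthogonally: (0.0555975² + 0.0378535²)^½ ≈ 0.0672605 m.
That is 0.0672605 m = 6.726 cm.

7 centimetres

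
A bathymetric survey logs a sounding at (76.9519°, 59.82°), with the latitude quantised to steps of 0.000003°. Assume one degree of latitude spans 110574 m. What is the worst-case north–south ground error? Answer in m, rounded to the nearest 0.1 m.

With a 0.000003° grid the true value lies within half a step, ±0.000003°/2 = ±1.5e-06°, of the stored one.
So the N–S error is at most 1.5e-06 × 110574 = 0.165861 m.

0.2 m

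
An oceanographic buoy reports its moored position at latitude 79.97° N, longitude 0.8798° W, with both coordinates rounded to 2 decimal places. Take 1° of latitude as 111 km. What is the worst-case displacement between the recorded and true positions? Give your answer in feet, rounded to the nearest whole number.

1848 feet

Rounding to 2 decimal places leaves each coordinate within ±0.005° of the true value.
N–S: 0.005° × 111000 m/° = 555 m.
E–W at 79.97°: 0.005° × 111000 × cos 79.97° = 0.005 × 111000 × 0.1742 ≈ 96.6609 m.
The two errors are perpendicular, so the maximum displacement is √(555² + 96.6609²) ≈ 563.355 m.
Converting: 563.355 m × 3.2808 ft/m ≈ 1848.3 ft.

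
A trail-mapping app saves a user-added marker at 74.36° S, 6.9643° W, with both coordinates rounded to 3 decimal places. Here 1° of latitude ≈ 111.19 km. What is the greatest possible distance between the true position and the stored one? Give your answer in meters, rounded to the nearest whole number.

Rounding to 3 decimal places leaves each coordinate within ±0.0005° of the true value.
N–S: 0.0005° × 111190 m/° = 55.595 m.
East–west component at 74.36°: 0.0005° × 111190 × cos 74.36° ≈ 0.0005 × 29976 ≈ 14.988 m.
Worst case both components are at the extreme and orthogonal: √(55.595² + 14.988²) ≈ 57.5799 m.

58 meters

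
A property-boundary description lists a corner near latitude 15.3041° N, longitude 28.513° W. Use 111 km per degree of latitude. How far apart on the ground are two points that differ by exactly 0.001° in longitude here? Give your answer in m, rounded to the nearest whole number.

107 m

At 15.3041° a degree of longitude is 111000 × cos 15.3041° ≈ 107064 m, so 0.001° corresponds to 107.064 m.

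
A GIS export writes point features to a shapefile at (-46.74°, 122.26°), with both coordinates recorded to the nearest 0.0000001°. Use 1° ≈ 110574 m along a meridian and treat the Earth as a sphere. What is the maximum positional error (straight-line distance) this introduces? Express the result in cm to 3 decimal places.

Rounding to 7 decimal places leaves each coordinate within ±5e-08° of the true value.
N–S: 5e-08° × 110574 m/° = 0.0055287 m.
East–west component at 46.74°: 5e-08° × 110574 × cos 46.74° ≈ 5e-08 × 75777.5 ≈ 0.00378887 m.
Combining orthogonally: (0.0055287² + 0.00378887²)^½ ≈ 0.00670239 m.
That is 0.00670239 m = 0.67024 cm.

0.670 cm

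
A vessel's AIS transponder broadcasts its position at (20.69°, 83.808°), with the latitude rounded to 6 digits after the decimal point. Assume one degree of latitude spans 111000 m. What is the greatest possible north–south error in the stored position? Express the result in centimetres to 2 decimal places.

Rounding to 6 decimal places leaves the latitude within ±5e-07° of the true value.
North–south distance: 5e-07° × 111000 m/° = 0.0555 m.
That is 0.0555 m = 5.55 cm.

5.55 centimetres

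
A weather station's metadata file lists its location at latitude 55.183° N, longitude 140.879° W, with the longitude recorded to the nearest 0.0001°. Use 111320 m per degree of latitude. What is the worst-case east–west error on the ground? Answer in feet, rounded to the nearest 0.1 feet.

Rounding to 4 decimal places leaves the longitude within ±5e-05° of the true value.
One degree of longitude at 55.183° is 111320 × cos 55.183° ≈ 111320 × 0.5710 = 63559 m.
East–west error: 5e-05° × 63559 m/° ≈ 3.17795 m.
In feet: 3.17795 m ÷ 0.3048 ≈ 10.426 ft.

10.4 feet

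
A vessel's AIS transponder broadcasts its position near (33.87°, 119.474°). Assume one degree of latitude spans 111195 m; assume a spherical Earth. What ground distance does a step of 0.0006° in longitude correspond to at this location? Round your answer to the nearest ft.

182 ft

One degree of longitude here spans 111195 × cos 33.87° = 111195 × 0.8303 ≈ 92325.7 m; 0.0006° of that is 55.3954 m.
In feet: 55.3954 m ÷ 0.3048 ≈ 181.74 ft.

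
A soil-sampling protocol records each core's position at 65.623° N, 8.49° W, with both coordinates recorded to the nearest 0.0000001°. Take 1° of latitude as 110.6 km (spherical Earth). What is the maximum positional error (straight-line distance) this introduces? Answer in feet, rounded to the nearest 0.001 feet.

Rounding to 7 decimal places leaves each coordinate within ±5e-08° of the true value.
N–S: 5e-08° × 110600 m/° = 0.00553 m.
Longitude error → 5e-08 × 110600 × cos 65.623° = 5e-08 × 110600 × 0.4127 ≈ 0.00228245 m.
The two errors are perpendicular, so the maximum displacement is √(0.00553² + 0.00228245²) ≈ 0.00598251 m.
In feet: 0.00598251 m ÷ 0.3048 ≈ 0.019628 ft.

0.020 feet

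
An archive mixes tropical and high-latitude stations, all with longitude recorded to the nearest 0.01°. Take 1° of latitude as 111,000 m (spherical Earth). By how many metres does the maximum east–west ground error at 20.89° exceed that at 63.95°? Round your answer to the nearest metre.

Rounding to 2 decimal places leaves the longitude within ±0.005° of the true value.
At 20.89°: 0.005° × 111000 × cos 20.89° = 0.005 × 111000 × 0.9343 ≈ 518.52 m.
At 63.95°: 0.005° × 111000 × cos 63.95° = 0.005 × 111000 × 0.4392 ≈ 243.73 m.
So the lower-latitude error exceeds the higher by 518.52 − 243.73 = 274.79 m.

275 metres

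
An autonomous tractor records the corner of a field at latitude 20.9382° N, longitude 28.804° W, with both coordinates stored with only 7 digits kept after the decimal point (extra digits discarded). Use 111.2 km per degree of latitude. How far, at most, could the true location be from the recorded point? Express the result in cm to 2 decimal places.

Truncating at 7 decimal places can drop up to a full unit in the last place, so each coordinate may be off by as much as 1e-07°.
Latitude error → 1e-07 × 111200 = 0.01112 m along the meridian.
E–W at 20.9382°: 1e-07° × 111200 × cos 20.9382° = 1e-07 × 111200 × 0.9340 ≈ 0.0103857 m.
The two errors are perpendicular, so the maximum displacement is √(0.01112² + 0.0103857²) ≈ 0.0152157 m.
That is 0.0152157 m = 1.5216 cm.

1.52 cm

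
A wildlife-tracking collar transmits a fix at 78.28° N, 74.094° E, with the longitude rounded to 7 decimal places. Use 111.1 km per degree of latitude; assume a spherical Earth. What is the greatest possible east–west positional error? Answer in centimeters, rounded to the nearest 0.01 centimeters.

Rounding to 7 decimal places leaves the longitude within ±5e-08° of the true value.
One degree of longitude at 78.28° is 111100 × cos 78.28° ≈ 111100 × 0.2031 = 22567.6 m.
East–west error: 5e-08° × 22567.6 m/° ≈ 0.00112838 m.
That is 0.00112838 m = 0.11284 cm.

0.11 centimeters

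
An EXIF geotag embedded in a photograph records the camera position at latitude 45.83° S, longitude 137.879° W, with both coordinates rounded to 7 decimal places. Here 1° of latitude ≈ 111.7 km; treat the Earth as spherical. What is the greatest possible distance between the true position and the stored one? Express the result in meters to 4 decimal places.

0.0068 meters

Rounding to 7 decimal places leaves each coordinate within ±5e-08° of the true value.
N–S: 5e-08° × 111700 m/° = 0.005585 m.
East–west component at 45.83°: 5e-08° × 111700 × cos 45.83° ≈ 5e-08 × 77831.4 ≈ 0.00389157 m.
Worst case both components are at the extreme and orthogonal: √(0.005585² + 0.00389157²) ≈ 0.0068071 m.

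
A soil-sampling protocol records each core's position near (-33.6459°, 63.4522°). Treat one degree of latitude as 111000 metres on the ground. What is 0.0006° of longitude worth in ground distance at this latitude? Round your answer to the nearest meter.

0.0006° of longitude at 33.6459° is 0.0006 × 111000 × cos 33.6459° ≈ 0.0006 × 92405 = 55.443 m.

55 meters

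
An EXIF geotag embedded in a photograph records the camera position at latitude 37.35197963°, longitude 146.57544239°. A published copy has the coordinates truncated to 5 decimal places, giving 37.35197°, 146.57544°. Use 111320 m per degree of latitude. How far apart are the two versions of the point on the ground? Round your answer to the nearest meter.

1 meters

The latitude changed by +0.00000963° and the longitude by +0.00000239°.
North–south shift: 0.00000963 × 111320 = 1.07201 m.
E–W at 37.352°: 0.00000239° × 111320 × cos 37.352° = 0.00000239 × 111320 × 0.7949 ≈ 0.211493 m.
Combined displacement = (1.07201² + 0.211493²)^½ ≈ 1.09267 m.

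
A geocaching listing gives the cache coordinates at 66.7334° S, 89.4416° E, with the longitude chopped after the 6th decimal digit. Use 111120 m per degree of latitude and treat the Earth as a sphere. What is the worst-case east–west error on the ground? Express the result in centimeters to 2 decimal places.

4.39 centimeters

Truncating at 6 decimal places can drop up to a full unit in the last place, so the longitude may be off by as much as 1e-06°.
One degree of longitude at 66.7334° is 111120 × cos 66.7334° ≈ 111120 × 0.3950 = 43893.5 m.
Maximum E–W displacement: 1e-06 × 43893.5 = 0.0438935 m.
That is 0.0438935 m = 4.3894 cm.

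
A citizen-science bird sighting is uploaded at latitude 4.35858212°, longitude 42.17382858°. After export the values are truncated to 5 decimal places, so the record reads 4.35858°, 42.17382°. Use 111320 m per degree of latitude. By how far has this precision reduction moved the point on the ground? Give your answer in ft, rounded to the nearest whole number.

3 ft

The latitude changed by +0.00000212° and the longitude by +0.00000858°.
N–S: 0.00000212° × 111320 m/° = 0.235998 m.
East–west at this latitude: 0.00000858° × 111320 × cos 4.35858° ≈ 0.00000858 × 110998 = 0.952363 m.
Hypotenuse of the two orthogonal shifts: √(0.235998² + 0.952363²) = 0.981168 m.
Converting: 0.981168 m × 3.2808 ft/m ≈ 3.2191 ft.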